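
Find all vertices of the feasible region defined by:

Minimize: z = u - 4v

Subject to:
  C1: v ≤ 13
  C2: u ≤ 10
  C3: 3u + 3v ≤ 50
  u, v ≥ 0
Each vertex is the intersection of two constraint boundaries that also satisfies all remaining constraints:
  u = 0 and v = 0 → (0, 0)
  u = 10 and v = 0 → (10, 0)
  u = 10 and 3u + 3v = 50 → (10, 6.667)
  v = 13 and 3u + 3v = 50 → (3.667, 13)
  v = 13 and u = 0 → (0, 13)

Vertices: (0, 0), (10, 0), (10, 6.667), (3.667, 13), (0, 13)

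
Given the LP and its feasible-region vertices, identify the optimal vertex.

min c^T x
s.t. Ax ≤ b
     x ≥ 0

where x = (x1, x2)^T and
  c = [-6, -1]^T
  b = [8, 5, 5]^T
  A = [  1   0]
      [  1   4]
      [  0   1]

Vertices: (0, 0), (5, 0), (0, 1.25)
(5, 0) with z = -30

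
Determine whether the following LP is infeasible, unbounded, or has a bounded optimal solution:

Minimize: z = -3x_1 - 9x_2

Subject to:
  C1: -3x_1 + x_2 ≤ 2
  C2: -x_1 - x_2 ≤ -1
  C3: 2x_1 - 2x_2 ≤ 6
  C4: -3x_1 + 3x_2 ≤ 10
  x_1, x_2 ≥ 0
Feasible point: (0, 1) satisfies every constraint, so the LP is feasible.
Direction d = (1, 1): for each constraint row a, a·d ≤ 0 —
  (-3)(1) + (1)(1) = -2 ≤ 0
  (-1)(1) + (-1)(1) = -2 ≤ 0
  (2)(1) + (-2)(1) = 0 ≤ 0
  (-3)(1) + (3)(1) = 0 ≤ 0
and d ≥ 0, so (0, 1) + t·d stays feasible for every t ≥ 0. Along this ray z = -3x_1 - 9x_2 changes by -12 per unit t, so z → −∞.

Unbounded — the objective can decrease without bound over the feasible region.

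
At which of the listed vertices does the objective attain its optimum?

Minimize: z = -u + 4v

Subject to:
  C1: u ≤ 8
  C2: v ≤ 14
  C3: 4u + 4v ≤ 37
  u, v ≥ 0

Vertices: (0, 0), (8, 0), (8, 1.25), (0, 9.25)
Evaluating z = -u + 4v at each vertex:
  (0, 0): z = 0
  (8, 0): z = -8
  (8, 1.25): z = -3
  (0, 9.25): z = 37

The smallest value is z = -8, attained at (8, 0).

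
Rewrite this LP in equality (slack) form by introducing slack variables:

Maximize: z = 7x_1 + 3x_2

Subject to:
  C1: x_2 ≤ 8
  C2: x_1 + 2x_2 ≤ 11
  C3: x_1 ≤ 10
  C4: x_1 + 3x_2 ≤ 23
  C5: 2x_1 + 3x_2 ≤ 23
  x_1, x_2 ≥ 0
max z = 7x_1 + 3x_2

s.t.
  x_2 + s1 = 8
  x_1 + 2x_2 + s2 = 11
  x_1 + s3 = 10
  x_1 + 3x_2 + s4 = 23
  2x_1 + 3x_2 + s5 = 23
  x_1, x_2, s1, s2, s3, s4, s5 ≥ 0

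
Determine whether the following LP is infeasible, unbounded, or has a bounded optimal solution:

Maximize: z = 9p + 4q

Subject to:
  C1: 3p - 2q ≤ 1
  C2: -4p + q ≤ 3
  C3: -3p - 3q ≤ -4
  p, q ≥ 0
Feasible point: (0, 2) satisfies every constraint, so the LP is feasible.
Direction d = (2, 3): for each constraint row a, a·d ≤ 0 —
  (3)(2) + (-2)(3) = 0 ≤ 0
  (-4)(2) + (1)(3) = -5 ≤ 0
  (-3)(2) + (-3)(3) = -15 ≤ 0
and d ≥ 0, so (0, 2) + t·d stays feasible for every t ≥ 0. Along this ray z = 9p + 4q changes by 30 per unit t, so z → +∞.

Unbounded — the objective can increase without bound over the feasible region.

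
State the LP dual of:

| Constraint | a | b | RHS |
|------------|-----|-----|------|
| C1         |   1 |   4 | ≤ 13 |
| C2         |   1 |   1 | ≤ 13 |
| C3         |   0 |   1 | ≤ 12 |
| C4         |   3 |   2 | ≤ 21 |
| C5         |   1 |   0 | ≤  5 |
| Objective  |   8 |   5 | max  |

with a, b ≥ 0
Minimize: z = 13y1 + 13y2 + 12y3 + 21y4 + 5y5

Subject to:
  C1: -y1 - y2 - 3y4 - y5 ≤ -8
  C2: -4y1 - y2 - y3 - 2y4 ≤ -5
  y1, y2, y3, y4, y5 ≥ 0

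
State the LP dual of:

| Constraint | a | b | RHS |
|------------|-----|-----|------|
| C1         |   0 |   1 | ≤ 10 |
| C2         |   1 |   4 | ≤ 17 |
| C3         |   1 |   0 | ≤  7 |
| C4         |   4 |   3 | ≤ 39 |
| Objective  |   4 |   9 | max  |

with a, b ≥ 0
Minimize: z = 10y1 + 17y2 + 7y3 + 39y4

Subject to:
  C1: -y2 - y3 - 4y4 ≤ -4
  C2: -y1 - 4y2 - 3y4 ≤ -9
  y1, y2, y3, y4 ≥ 0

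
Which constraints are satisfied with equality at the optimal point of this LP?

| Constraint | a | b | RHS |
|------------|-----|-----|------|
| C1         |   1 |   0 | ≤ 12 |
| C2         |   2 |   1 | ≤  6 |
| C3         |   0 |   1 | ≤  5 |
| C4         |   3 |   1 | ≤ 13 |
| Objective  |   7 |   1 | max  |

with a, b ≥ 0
Optimal: a = 3, b = 0
Slack at optimum:
  C1: slack = 9
  C2: slack = 0 (binding)
  C3: slack = 5
  C4: slack = 4
  a ≥ 0: a = 3
  b ≥ 0: b = 0 (binding)
Binding constraints: C2, b ≥ 0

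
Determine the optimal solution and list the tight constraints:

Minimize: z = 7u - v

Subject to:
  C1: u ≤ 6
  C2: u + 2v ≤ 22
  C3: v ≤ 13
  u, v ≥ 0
Optimal: u = 0, v = 11
Binding: C2, u ≥ 0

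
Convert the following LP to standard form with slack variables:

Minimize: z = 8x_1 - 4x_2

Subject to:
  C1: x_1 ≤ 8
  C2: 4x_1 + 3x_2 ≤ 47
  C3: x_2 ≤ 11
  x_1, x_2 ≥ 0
min z = 8x_1 - 4x_2

s.t.
  x_1 + s1 = 8
  4x_1 + 3x_2 + s2 = 47
  x_2 + s3 = 11
  x_1, x_2, s1, s2, s3 ≥ 0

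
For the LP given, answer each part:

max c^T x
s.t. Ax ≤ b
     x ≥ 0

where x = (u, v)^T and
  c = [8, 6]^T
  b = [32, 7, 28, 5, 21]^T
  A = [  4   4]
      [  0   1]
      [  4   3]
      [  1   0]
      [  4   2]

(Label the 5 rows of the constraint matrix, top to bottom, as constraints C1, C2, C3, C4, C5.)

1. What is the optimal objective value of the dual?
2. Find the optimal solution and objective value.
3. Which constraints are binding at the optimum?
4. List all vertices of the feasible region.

1. 53 (by strong duality, equal to the primal optimum)
2. u = 2.5, v = 5.5, z = 53
3. C1, C5
4. (0, 0), (5, 0), (5, 0.5), (2.5, 5.5), (1, 7), (0, 7)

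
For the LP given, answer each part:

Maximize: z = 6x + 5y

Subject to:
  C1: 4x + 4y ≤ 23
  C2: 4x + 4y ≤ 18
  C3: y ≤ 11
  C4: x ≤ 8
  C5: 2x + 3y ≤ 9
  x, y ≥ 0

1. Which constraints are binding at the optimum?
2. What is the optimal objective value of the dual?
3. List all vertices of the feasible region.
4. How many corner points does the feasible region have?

1. C2, C5, y ≥ 0
2. 27 (by strong duality, equal to the primal optimum)
3. (0, 0), (4.5, 0), (0, 3)
4. 3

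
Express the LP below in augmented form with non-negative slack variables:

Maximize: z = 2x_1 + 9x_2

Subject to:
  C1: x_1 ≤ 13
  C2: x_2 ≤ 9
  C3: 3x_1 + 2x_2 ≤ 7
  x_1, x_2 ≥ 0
max z = 2x_1 + 9x_2

s.t.
  x_1 + s1 = 13
  x_2 + s2 = 9
  3x_1 + 2x_2 + s3 = 7
  x_1, x_2, s1, s2, s3 ≥ 0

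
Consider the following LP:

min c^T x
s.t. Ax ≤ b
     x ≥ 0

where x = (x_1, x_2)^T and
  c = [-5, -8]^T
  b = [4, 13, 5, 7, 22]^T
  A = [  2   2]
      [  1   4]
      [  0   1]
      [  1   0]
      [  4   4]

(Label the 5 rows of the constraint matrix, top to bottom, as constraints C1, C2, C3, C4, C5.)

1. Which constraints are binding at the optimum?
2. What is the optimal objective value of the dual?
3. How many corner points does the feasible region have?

1. C1, x_1 ≥ 0
2. -16 (by strong duality, equal to the primal optimum)
3. 3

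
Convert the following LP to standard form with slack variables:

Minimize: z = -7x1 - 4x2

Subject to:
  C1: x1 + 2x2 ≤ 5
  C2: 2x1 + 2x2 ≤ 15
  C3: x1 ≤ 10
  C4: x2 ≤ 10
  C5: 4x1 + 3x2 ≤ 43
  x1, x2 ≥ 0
min z = -7x1 - 4x2

s.t.
  x1 + 2x2 + s1 = 5
  2x1 + 2x2 + s2 = 15
  x1 + s3 = 10
  x2 + s4 = 10
  4x1 + 3x2 + s5 = 43
  x1, x2, s1, s2, s3, s4, s5 ≥ 0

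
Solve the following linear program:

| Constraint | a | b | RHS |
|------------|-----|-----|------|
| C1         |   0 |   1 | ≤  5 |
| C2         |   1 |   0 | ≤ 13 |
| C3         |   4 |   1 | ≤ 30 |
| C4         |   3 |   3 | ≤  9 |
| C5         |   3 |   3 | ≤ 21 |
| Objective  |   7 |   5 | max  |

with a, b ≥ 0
Each vertex is the intersection of two constraint boundaries that also satisfies all remaining constraints:
  a = 0 and b = 0 → (0, 0)
  3a + 3b = 9 and b = 0 → (3, 0)
  3a + 3b = 9 and a = 0 → (0, 3)

Evaluating z = 7a + 5b at each vertex:
  (0, 0): z = 0
  (3, 0): z = 21
  (0, 3): z = 15

The maximum is at (3, 0) with z = 21.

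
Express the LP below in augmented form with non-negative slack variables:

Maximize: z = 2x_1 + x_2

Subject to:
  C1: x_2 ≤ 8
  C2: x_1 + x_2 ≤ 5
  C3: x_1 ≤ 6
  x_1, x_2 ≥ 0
max z = 2x_1 + x_2

s.t.
  x_2 + s1 = 8
  x_1 + x_2 + s2 = 5
  x_1 + s3 = 6
  x_1, x_2, s1, s2, s3 ≥ 0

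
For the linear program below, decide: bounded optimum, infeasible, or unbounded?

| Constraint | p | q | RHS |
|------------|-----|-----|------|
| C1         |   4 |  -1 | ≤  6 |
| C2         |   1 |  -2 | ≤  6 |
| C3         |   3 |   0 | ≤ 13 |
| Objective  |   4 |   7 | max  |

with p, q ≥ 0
Feasible point: (0, 0) satisfies every constraint, so the LP is feasible.
Direction d = (0, 1): for each constraint row a, a·d ≤ 0 —
  (4)(0) + (-1)(1) = -1 ≤ 0
  (1)(0) + (-2)(1) = -2 ≤ 0
  (3)(0) + (0)(1) = 0 ≤ 0
and d ≥ 0, so (0, 0) + t·d stays feasible for every t ≥ 0. Along this ray z = 4p + 7q changes by 7 per unit t, so z → +∞.

Unbounded: there is a feasible ray along which z → +∞.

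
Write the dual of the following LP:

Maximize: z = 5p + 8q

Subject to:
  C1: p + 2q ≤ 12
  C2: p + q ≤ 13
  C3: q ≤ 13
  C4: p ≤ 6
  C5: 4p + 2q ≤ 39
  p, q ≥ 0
Minimize: z = 12y1 + 13y2 + 13y3 + 6y4 + 39y5

Subject to:
  C1: -y1 - y2 - y4 - 4y5 ≤ -5
  C2: -2y1 - y2 - y3 - 2y5 ≤ -8
  y1, y2, y3, y4, y5 ≥ 0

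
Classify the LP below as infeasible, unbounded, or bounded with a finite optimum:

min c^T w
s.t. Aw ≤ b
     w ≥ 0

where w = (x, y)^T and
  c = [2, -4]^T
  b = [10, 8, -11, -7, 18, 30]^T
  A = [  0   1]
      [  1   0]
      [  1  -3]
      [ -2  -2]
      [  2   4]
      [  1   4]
The point (0, 4.5) satisfies every constraint, so the LP is feasible; the constraints give x ≤ 8 and y ≤ 10, which with x, y ≥ 0 keep the feasible region inside a bounded box. A feasible, bounded LP attains a finite optimum at a vertex.

Bounded optimum: z* = -18 at (0, 4.5).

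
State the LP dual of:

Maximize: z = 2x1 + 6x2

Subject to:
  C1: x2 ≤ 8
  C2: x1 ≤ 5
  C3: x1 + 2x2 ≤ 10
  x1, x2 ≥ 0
Minimize: z = 8y1 + 5y2 + 10y3

Subject to:
  C1: -y2 - y3 ≤ -2
  C2: -y1 - 2y3 ≤ -6
  y1, y2, y3 ≥ 0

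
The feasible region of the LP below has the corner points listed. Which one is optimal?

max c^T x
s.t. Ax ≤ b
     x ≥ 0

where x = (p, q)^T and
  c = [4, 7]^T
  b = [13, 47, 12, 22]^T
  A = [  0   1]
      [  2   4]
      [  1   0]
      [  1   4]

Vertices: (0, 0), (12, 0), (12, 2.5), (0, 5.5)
Evaluating z = 4p + 7q at each vertex:
  (0, 0): z = 0
  (12, 0): z = 48
  (12, 2.5): z = 65.5
  (0, 5.5): z = 38.5

The largest value is z = 65.5, attained at (12, 2.5).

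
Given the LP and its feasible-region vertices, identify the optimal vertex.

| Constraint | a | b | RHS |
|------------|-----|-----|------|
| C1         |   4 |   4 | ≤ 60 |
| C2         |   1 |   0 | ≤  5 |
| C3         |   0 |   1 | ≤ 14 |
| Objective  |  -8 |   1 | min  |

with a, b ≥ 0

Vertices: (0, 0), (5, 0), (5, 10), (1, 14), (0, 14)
Evaluating z = -8a + b at each vertex:
  (0, 0): z = 0
  (5, 0): z = -40
  (5, 10): z = -30
  (1, 14): z = 6
  (0, 14): z = 14

The smallest value is z = -40, attained at (5, 0).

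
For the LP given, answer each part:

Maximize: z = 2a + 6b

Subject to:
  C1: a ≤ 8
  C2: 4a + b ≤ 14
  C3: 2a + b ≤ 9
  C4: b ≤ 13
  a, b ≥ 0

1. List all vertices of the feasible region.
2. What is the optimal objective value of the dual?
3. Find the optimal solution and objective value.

1. (0, 0), (3.5, 0), (2.5, 4), (0, 9)
2. 54 (by strong duality, equal to the primal optimum)
3. a = 0, b = 9, z = 54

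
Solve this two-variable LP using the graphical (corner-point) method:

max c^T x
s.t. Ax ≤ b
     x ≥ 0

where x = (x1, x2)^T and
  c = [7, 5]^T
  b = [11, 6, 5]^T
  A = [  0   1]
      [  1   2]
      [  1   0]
x1 = 5, x2 = 0.5, z = 37.5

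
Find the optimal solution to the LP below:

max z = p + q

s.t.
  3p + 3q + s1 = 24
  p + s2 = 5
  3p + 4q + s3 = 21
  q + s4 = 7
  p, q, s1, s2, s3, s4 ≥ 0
Each vertex is the intersection of two constraint boundaries that also satisfies all remaining constraints:
  p = 0 and q = 0 → (0, 0)
  p = 5 and q = 0 → (5, 0)
  p = 5 and 3p + 4q = 21 → (5, 1.5)
  3p + 4q = 21 and p = 0 → (0, 5.25)

Evaluating z = p + q at each vertex:
  (0, 0): z = 0
  (5, 0): z = 5
  (5, 1.5): z = 6.5
  (0, 5.25): z = 5.25

The maximum is at (5, 1.5) with z = 6.5.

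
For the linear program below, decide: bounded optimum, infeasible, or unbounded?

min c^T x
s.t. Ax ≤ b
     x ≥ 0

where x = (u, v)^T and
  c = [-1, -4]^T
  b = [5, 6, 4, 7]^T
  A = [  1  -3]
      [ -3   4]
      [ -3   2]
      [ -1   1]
Feasible point: (0, 0) satisfies every constraint, so the LP is feasible.
Direction d = (3, 1): for each constraint row a, a·d ≤ 0 —
  (1)(3) + (-3)(1) = 0 ≤ 0
  (-3)(3) + (4)(1) = -5 ≤ 0
  (-3)(3) + (2)(1) = -7 ≤ 0
  (-1)(3) + (1)(1) = -2 ≤ 0
and d ≥ 0, so (0, 0) + t·d stays feasible for every t ≥ 0. Along this ray z = -u - 4v changes by -7 per unit t, so z → −∞.

The LP is unbounded; z can be made arbitrarily small.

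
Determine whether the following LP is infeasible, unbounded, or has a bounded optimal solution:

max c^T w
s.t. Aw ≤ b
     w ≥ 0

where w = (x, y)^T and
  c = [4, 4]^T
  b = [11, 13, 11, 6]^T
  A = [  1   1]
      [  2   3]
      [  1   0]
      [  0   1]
The point (6.5, 0) satisfies every constraint, so the LP is feasible; the constraints give x ≤ 11 and y ≤ 6, which with x, y ≥ 0 keep the feasible region inside a bounded box. A feasible, bounded LP attains a finite optimum at a vertex.

Evaluating z = 4x + 4y at each vertex:
  (0, 0): z = 0
  (6.5, 0): z = 26
  (0, 4.333): z = 17.33

The LP has an optimal solution: (6.5, 0) with z = 26.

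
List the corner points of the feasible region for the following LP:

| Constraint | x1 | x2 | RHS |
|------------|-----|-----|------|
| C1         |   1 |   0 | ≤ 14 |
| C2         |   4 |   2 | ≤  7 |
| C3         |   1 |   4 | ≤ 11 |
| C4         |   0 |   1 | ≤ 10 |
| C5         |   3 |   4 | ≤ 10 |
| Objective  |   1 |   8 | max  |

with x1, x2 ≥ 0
Each vertex is the intersection of two constraint boundaries that also satisfies all remaining constraints:
  x1 = 0 and x2 = 0 → (0, 0)
  4x1 + 2x2 = 7 and x2 = 0 → (1.75, 0)
  4x1 + 2x2 = 7 and 3x1 + 4x2 = 10 → (0.8, 1.9)
  3x1 + 4x2 = 10 and x1 = 0 → (0, 2.5)

Vertices: (0, 0), (1.75, 0), (0.8, 1.9), (0, 2.5)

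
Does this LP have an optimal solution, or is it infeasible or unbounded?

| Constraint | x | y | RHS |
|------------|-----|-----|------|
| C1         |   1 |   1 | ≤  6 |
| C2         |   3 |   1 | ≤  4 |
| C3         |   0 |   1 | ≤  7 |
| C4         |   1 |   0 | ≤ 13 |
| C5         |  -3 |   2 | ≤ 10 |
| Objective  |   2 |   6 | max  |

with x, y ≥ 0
The point (0, 4) satisfies every constraint, so the LP is feasible; the constraints give x ≤ 13 and y ≤ 7, which with x, y ≥ 0 keep the feasible region inside a bounded box. A feasible, bounded LP attains a finite optimum at a vertex.

Feasible with finite optimum z* = 24 at (0, 4).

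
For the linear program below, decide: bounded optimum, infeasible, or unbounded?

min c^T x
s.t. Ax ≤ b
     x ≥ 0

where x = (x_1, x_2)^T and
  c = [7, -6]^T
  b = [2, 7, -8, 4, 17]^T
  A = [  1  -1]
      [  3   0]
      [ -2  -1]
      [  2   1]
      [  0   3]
One constraint requires 2x_1 + x_2 ≤ 4, while the constraint -2x_1 - x_2 ≤ -8 is equivalent to 2x_1 + x_2 ≥ 8. Together they would need 8 ≤ 2x_1 + x_2 ≤ 4, which is impossible since 8 > 4. No point satisfies all constraints.

Infeasible — the constraint set is empty.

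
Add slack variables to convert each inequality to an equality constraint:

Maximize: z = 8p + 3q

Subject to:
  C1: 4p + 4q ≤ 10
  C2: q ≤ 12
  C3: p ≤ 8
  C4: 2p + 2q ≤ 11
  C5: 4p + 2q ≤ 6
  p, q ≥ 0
max z = 8p + 3q

s.t.
  4p + 4q + s1 = 10
  q + s2 = 12
  p + s3 = 8
  2p + 2q + s4 = 11
  4p + 2q + s5 = 6
  p, q, s1, s2, s3, s4, s5 ≥ 0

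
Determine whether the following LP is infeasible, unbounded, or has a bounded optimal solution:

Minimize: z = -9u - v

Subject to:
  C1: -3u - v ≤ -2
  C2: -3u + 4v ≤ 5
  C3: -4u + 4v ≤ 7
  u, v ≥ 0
Feasible point: (1, 0) satisfies every constraint, so the LP is feasible.
Direction d = (1, 0): for each constraint row a, a·d ≤ 0 —
  (-3)(1) + (-1)(0) = -3 ≤ 0
  (-3)(1) + (4)(0) = -3 ≤ 0
  (-4)(1) + (4)(0) = -4 ≤ 0
and d ≥ 0, so (1, 0) + t·d stays feasible for every t ≥ 0. Along this ray z = -9u - v changes by -9 per unit t, so z → −∞.

Unbounded — the objective can decrease without bound over the feasible region.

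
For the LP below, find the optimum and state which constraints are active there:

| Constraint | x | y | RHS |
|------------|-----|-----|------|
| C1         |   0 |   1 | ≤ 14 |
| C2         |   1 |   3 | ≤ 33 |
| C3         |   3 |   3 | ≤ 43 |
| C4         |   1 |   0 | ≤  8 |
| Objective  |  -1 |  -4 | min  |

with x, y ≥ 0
Optimal: x = 0, y = 11
Slack at optimum:
  C1: slack = 3
  C2: slack = 0 (binding)
  C3: slack = 10
  C4: slack = 8
  x ≥ 0: x = 0 (binding)
  y ≥ 0: y = 11
Binding constraints: C2, x ≥ 0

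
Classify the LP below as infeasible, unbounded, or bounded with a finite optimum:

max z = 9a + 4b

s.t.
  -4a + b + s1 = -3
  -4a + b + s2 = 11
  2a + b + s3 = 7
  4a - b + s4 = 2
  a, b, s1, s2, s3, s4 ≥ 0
The row 4a - b + s4 = 2 with s4 ≥ 0 requires 4a - b ≤ 2, while the row -4a + b + s1 = -3 with s1 ≥ 0 is equivalent to 4a - b ≥ 3. Together they would need 3 ≤ 4a - b ≤ 2, which is impossible since 3 > 2. No point satisfies all constraints.

Infeasible — the constraint set is empty.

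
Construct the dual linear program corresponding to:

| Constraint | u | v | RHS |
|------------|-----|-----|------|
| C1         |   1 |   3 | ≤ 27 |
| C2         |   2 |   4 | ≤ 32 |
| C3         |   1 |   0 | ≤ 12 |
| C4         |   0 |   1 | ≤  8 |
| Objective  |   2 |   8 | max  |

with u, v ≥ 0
Minimize: z = 27y1 + 32y2 + 12y3 + 8y4

Subject to:
  C1: -y1 - 2y2 - y3 ≤ -2
  C2: -3y1 - 4y2 - y4 ≤ -8
  y1, y2, y3, y4 ≥ 0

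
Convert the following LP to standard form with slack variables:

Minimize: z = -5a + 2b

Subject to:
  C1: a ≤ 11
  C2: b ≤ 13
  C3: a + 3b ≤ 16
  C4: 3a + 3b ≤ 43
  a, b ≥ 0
min z = -5a + 2b

s.t.
  a + s1 = 11
  b + s2 = 13
  a + 3b + s3 = 16
  3a + 3b + s4 = 43
  a, b, s1, s2, s3, s4 ≥ 0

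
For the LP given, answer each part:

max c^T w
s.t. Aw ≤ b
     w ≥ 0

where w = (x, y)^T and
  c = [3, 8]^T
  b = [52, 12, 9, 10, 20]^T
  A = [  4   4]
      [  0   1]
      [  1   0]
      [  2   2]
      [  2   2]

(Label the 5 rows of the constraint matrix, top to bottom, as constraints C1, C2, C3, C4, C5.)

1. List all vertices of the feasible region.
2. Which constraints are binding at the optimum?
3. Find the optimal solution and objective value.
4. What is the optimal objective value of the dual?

1. (0, 0), (5, 0), (0, 5)
2. C4, x ≥ 0
3. x = 0, y = 5, z = 40
4. 40 (by strong duality, equal to the primal optimum)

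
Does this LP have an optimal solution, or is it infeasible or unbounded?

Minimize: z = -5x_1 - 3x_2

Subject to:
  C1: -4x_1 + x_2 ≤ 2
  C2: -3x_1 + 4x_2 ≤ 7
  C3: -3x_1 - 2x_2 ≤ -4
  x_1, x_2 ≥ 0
Feasible point: (1, 1) satisfies every constraint, so the LP is feasible.
Direction d = (1, 0): for each constraint row a, a·d ≤ 0 —
  (-4)(1) + (1)(0) = -4 ≤ 0
  (-3)(1) + (4)(0) = -3 ≤ 0
  (-3)(1) + (-2)(0) = -3 ≤ 0
and d ≥ 0, so (1, 1) + t·d stays feasible for every t ≥ 0. Along this ray z = -5x_1 - 3x_2 changes by -5 per unit t, so z → −∞.

The LP is unbounded; z can be made arbitrarily small.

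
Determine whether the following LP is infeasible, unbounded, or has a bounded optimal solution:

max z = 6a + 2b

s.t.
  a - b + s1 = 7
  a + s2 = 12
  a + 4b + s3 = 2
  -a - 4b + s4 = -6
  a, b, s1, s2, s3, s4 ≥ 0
The row a + 4b + s3 = 2 with s3 ≥ 0 requires a + 4b ≤ 2, while the row -a - 4b + s4 = -6 with s4 ≥ 0 is equivalent to a + 4b ≥ 6. Together they would need 6 ≤ a + 4b ≤ 2, which is impossible since 6 > 2. No point satisfies all constraints.

The feasible region is empty; the LP is infeasible.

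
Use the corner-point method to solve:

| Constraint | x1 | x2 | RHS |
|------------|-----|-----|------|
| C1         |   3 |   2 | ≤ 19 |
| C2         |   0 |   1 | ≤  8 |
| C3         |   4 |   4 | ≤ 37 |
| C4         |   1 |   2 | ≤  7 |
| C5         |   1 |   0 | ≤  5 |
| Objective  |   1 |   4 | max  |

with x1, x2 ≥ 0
x1 = 0, x2 = 3.5, z = 14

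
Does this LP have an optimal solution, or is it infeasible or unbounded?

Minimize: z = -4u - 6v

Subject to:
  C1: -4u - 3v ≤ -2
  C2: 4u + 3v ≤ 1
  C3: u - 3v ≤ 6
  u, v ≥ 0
C2 requires 4u + 3v ≤ 1, while C1 (-4u - 3v ≤ -2) is equivalent to 4u + 3v ≥ 2. Together they would need 2 ≤ 4u + 3v ≤ 1, which is impossible since 2 > 1. No point satisfies all constraints.

Infeasible — the constraint set is empty.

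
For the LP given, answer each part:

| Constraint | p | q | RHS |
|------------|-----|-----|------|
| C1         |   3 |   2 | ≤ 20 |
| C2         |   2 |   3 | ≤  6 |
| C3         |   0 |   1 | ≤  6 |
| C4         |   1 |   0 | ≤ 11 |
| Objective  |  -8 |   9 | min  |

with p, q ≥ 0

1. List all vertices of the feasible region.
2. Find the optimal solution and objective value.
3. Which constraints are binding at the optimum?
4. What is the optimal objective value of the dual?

1. (0, 0), (3, 0), (0, 2)
2. p = 3, q = 0, z = -24
3. C2, q ≥ 0
4. -24 (by strong duality, equal to the primal optimum)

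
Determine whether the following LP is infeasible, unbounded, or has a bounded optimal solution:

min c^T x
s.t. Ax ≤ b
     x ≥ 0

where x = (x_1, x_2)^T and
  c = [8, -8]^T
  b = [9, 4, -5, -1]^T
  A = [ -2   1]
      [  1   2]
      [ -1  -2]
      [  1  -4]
One constraint requires x_1 + 2x_2 ≤ 4, while the constraint -x_1 - 2x_2 ≤ -5 is equivalent to x_1 + 2x_2 ≥ 5. Together they would need 5 ≤ x_1 + 2x_2 ≤ 4, which is impossible since 5 > 4. No point satisfies all constraints.

Infeasible: no point satisfies all constraints simultaneously.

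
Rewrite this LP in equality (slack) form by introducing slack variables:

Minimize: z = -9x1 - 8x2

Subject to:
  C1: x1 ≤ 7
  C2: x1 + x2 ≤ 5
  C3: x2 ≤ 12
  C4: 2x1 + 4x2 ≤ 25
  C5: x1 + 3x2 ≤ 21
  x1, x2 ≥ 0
min z = -9x1 - 8x2

s.t.
  x1 + s1 = 7
  x1 + x2 + s2 = 5
  x2 + s3 = 12
  2x1 + 4x2 + s4 = 25
  x1 + 3x2 + s5 = 21
  x1, x2, s1, s2, s3, s4, s5 ≥ 0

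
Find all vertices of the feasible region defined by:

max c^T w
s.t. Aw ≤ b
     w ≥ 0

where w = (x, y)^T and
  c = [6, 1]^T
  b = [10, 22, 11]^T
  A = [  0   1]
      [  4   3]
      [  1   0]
Each vertex is the intersection of two constraint boundaries that also satisfies all remaining constraints:
  x = 0 and y = 0 → (0, 0)
  4x + 3y = 22 and y = 0 → (5.5, 0)
  4x + 3y = 22 and x = 0 → (0, 7.333)

Vertices: (0, 0), (5.5, 0), (0, 7.333)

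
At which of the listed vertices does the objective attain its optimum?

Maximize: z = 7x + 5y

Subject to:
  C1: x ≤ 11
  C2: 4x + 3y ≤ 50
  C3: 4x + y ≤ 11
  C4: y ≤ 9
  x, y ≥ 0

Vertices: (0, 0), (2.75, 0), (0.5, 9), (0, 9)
Evaluating z = 7x + 5y at each vertex:
  (0, 0): z = 0
  (2.75, 0): z = 19.25
  (0.5, 9): z = 48.5
  (0, 9): z = 45

The largest value is z = 48.5, attained at (0.5, 9).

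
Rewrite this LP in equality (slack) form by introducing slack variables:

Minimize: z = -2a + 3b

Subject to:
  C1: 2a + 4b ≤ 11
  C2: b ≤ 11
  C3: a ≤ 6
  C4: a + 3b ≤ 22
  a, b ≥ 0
min z = -2a + 3b

s.t.
  2a + 4b + s1 = 11
  b + s2 = 11
  a + s3 = 6
  a + 3b + s4 = 22
  a, b, s1, s2, s3, s4 ≥ 0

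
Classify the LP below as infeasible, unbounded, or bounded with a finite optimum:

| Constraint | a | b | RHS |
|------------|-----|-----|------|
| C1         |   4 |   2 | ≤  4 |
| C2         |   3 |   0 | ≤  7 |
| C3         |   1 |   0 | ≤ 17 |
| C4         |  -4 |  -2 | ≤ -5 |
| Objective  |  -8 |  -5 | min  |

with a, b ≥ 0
C1 requires 4a + 2b ≤ 4, while C4 (-4a - 2b ≤ -5) is equivalent to 4a + 2b ≥ 5. Together they would need 5 ≤ 4a + 2b ≤ 4, which is impossible since 5 > 4. No point satisfies all constraints.

Infeasible — the constraint set is empty.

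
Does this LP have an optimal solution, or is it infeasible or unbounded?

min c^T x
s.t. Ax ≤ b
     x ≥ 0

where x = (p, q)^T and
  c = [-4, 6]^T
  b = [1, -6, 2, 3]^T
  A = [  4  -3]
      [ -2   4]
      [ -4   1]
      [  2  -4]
One constraint requires 2p - 4q ≤ 3, while the constraint -2p + 4q ≤ -6 is equivalent to 2p - 4q ≥ 6. Together they would need 6 ≤ 2p - 4q ≤ 3, which is impossible since 6 > 3. No point satisfies all constraints.

Infeasible: no point satisfies all constraints simultaneously.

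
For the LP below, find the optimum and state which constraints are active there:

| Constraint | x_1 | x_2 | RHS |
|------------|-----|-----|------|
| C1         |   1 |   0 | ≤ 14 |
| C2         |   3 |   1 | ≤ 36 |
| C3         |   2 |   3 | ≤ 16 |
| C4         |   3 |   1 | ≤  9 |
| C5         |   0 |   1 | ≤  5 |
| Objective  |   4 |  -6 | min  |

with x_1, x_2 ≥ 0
Optimal: x_1 = 0, x_2 = 5
Binding: C5, x_1 ≥ 0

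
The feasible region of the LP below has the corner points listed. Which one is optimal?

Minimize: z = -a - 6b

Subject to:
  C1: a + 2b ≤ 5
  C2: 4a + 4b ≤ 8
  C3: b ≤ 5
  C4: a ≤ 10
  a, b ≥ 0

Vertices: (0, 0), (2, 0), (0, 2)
Evaluating z = -a - 6b at each vertex:
  (0, 0): z = 0
  (2, 0): z = -2
  (0, 2): z = -12

The smallest value is z = -12, attained at (0, 2).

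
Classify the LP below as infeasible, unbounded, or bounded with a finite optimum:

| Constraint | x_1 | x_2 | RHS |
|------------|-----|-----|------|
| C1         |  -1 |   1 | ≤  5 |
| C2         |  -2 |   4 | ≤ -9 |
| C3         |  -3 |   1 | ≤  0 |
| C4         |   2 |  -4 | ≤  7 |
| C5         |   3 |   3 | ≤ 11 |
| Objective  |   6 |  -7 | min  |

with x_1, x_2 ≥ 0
C4 requires 2x_1 - 4x_2 ≤ 7, while C2 (-2x_1 + 4x_2 ≤ -9) is equivalent to 2x_1 - 4x_2 ≥ 9. Together they would need 9 ≤ 2x_1 - 4x_2 ≤ 7, which is impossible since 9 > 7. No point satisfies all constraints.

Infeasible — the constraint set is empty.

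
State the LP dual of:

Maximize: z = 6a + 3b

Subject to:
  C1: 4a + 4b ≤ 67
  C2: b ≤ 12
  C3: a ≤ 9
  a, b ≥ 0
Minimize: z = 67y1 + 12y2 + 9y3

Subject to:
  C1: -4y1 - y3 ≤ -6
  C2: -4y1 - y2 ≤ -3
  y1, y2, y3 ≥ 0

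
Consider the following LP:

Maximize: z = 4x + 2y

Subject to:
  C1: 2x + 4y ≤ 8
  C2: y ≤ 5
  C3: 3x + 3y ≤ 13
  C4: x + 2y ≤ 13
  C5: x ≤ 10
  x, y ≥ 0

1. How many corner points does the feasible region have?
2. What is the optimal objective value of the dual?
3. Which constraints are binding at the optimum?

1. 3
2. 16 (by strong duality, equal to the primal optimum)
3. C1, y ≥ 0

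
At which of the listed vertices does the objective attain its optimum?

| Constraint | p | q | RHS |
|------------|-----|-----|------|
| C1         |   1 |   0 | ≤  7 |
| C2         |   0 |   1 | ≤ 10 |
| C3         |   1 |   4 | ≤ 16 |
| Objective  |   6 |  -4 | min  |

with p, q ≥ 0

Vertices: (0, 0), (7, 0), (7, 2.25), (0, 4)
Evaluating z = 6p - 4q at each vertex:
  (0, 0): z = 0
  (7, 0): z = 42
  (7, 2.25): z = 33
  (0, 4): z = -16

The smallest value is z = -16, attained at (0, 4).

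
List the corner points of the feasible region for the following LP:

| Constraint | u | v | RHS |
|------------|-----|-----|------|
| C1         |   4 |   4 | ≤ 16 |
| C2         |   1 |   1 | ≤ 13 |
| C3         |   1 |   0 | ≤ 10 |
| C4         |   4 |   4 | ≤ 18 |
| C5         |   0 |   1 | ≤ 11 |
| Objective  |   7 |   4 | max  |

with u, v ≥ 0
Each vertex is the intersection of two constraint boundaries that also satisfies all remaining constraints:
  u = 0 and v = 0 → (0, 0)
  4u + 4v = 16 and v = 0 → (4, 0)
  4u + 4v = 16 and u = 0 → (0, 4)

Vertices: (0, 0), (4, 0), (0, 4)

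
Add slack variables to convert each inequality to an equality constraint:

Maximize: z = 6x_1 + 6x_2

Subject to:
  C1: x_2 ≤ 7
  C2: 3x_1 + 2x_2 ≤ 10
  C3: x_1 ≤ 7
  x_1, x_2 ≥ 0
max z = 6x_1 + 6x_2

s.t.
  x_2 + s1 = 7
  3x_1 + 2x_2 + s2 = 10
  x_1 + s3 = 7
  x_1, x_2, s1, s2, s3 ≥ 0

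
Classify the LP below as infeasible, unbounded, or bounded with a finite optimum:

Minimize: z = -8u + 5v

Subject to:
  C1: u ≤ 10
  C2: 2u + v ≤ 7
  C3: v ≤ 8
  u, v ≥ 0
The point (3.5, 0) satisfies every constraint, so the LP is feasible; the constraints give u ≤ 10 and v ≤ 8, which with u, v ≥ 0 keep the feasible region inside a bounded box. A feasible, bounded LP attains a finite optimum at a vertex.

Bounded optimum: z* = -28 at (3.5, 0).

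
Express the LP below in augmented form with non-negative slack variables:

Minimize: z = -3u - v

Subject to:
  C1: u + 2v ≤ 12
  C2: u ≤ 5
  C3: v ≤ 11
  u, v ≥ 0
min z = -3u - v

s.t.
  u + 2v + s1 = 12
  u + s2 = 5
  v + s3 = 11
  u, v, s1, s2, s3 ≥ 0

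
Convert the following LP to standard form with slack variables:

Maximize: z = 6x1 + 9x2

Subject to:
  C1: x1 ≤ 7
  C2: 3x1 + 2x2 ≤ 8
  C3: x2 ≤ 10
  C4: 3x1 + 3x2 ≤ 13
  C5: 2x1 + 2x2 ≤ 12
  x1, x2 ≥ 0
max z = 6x1 + 9x2

s.t.
  x1 + s1 = 7
  3x1 + 2x2 + s2 = 8
  x2 + s3 = 10
  3x1 + 3x2 + s4 = 13
  2x1 + 2x2 + s5 = 12
  x1, x2, s1, s2, s3, s4, s5 ≥ 0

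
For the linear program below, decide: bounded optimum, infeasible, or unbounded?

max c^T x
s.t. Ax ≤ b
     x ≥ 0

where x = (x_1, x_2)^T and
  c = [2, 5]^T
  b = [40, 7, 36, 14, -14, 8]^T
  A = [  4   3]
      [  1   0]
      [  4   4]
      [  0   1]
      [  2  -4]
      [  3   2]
The point (0, 4) satisfies every constraint, so the LP is feasible; the constraints give x_1 ≤ 7 and x_2 ≤ 14, which with x_1, x_2 ≥ 0 keep the feasible region inside a bounded box. A feasible, bounded LP attains a finite optimum at a vertex.

Evaluating z = 2x_1 + 5x_2 at each vertex:
  (0, 3.5): z = 17.5
  (0.25, 3.625): z = 18.62
  (0, 4): z = 20

Bounded optimum: z* = 20 at (0, 4).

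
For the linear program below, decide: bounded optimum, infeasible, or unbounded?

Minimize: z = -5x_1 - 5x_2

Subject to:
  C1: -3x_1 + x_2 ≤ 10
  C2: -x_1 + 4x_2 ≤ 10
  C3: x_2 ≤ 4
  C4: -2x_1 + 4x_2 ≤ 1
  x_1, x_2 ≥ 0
Feasible point: (0, 0) satisfies every constraint, so the LP is feasible.
Direction d = (1, 0): for each constraint row a, a·d ≤ 0 —
  (-3)(1) + (1)(0) = -3 ≤ 0
  (-1)(1) + (4)(0) = -1 ≤ 0
  (0)(1) + (1)(0) = 0 ≤ 0
  (-2)(1) + (4)(0) = -2 ≤ 0
and d ≥ 0, so (0, 0) + t·d stays feasible for every t ≥ 0. Along this ray z = -5x_1 - 5x_2 changes by -5 per unit t, so z → −∞.

Unbounded — the objective can decrease without bound over the feasible region.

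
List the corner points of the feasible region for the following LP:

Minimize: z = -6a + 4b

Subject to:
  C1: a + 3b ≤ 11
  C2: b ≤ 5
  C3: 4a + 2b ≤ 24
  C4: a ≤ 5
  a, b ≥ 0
Each vertex is the intersection of two constraint boundaries that also satisfies all remaining constraints:
  a = 0 and b = 0 → (0, 0)
  a = 5 and b = 0 → (5, 0)
  a + 3b = 11 and 4a + 2b = 24 → (5, 2)
  a + 3b = 11 and a = 0 → (0, 3.667)

Vertices: (0, 0), (5, 0), (5, 2), (0, 3.667)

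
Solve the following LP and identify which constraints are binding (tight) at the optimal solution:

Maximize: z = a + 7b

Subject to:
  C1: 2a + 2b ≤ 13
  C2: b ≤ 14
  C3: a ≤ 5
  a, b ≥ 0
Optimal: a = 0, b = 6.5
Slack at optimum:
  C1: slack = 0 (binding)
  C2: slack = 7.5
  C3: slack = 5
  a ≥ 0: a = 0 (binding)
  b ≥ 0: b = 6.5
Binding constraints: C1, a ≥ 0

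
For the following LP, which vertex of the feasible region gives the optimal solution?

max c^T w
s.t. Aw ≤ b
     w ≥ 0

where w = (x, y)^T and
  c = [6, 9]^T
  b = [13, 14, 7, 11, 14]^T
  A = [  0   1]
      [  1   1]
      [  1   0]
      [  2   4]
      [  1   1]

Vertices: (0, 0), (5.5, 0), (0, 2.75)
Evaluating z = 6x + 9y at each vertex:
  (0, 0): z = 0
  (5.5, 0): z = 33
  (0, 2.75): z = 24.75

The largest value is z = 33, attained at (5.5, 0).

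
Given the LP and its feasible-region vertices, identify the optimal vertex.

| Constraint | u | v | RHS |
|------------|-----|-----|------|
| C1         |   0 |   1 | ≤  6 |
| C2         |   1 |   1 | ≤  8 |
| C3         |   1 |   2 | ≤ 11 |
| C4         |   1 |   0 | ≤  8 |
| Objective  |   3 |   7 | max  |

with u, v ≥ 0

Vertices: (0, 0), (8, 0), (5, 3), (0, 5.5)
(0, 5.5) with z = 38.5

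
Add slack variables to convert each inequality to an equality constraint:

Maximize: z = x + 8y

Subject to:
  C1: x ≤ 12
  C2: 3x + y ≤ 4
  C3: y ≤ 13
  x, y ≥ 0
max z = x + 8y

s.t.
  x + s1 = 12
  3x + y + s2 = 4
  y + s3 = 13
  x, y, s1, s2, s3 ≥ 0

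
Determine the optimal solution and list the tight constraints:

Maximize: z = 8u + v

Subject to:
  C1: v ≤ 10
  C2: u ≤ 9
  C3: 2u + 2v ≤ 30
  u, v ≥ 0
Optimal: u = 9, v = 6
Slack at optimum:
  C1: slack = 4
  C2: slack = 0 (binding)
  C3: slack = 0 (binding)
  u ≥ 0: u = 9
  v ≥ 0: v = 6
Binding constraints: C2, C3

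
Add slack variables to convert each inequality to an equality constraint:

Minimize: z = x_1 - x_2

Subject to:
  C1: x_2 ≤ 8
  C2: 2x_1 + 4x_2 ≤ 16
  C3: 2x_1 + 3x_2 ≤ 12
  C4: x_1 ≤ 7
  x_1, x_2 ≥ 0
min z = x_1 - x_2

s.t.
  x_2 + s1 = 8
  2x_1 + 4x_2 + s2 = 16
  2x_1 + 3x_2 + s3 = 12
  x_1 + s4 = 7
  x_1, x_2, s1, s2, s3, s4 ≥ 0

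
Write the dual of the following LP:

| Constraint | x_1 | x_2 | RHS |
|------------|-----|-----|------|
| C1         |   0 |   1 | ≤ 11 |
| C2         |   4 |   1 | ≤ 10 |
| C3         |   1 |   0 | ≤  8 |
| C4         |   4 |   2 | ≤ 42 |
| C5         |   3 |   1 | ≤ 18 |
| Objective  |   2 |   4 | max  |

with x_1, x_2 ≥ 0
Minimize: z = 11y1 + 10y2 + 8y3 + 42y4 + 18y5

Subject to:
  C1: -4y2 - y3 - 4y4 - 3y5 ≤ -2
  C2: -y1 - y2 - 2y4 - y5 ≤ -4
  y1, y2, y3, y4, y5 ≥ 0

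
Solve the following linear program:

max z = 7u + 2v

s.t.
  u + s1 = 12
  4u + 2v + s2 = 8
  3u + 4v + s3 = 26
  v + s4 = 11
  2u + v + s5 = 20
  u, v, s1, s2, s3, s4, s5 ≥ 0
Each vertex is the intersection of two constraint boundaries that also satisfies all remaining constraints:
  u = 0 and v = 0 → (0, 0)
  4u + 2v = 8 and v = 0 → (2, 0)
  4u + 2v = 8 and u = 0 → (0, 4)

Evaluating z = 7u + 2v at each vertex:
  (0, 0): z = 0
  (2, 0): z = 14
  (0, 4): z = 8

The maximum is at (2, 0) with z = 14.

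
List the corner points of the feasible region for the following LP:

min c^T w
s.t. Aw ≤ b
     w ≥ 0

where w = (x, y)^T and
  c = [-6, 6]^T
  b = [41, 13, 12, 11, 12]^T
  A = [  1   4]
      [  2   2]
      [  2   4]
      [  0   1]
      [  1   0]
Each vertex is the intersection of two constraint boundaries that also satisfies all remaining constraints:
  x = 0 and y = 0 → (0, 0)
  2x + 4y = 12 and y = 0 → (6, 0)
  2x + 4y = 12 and x = 0 → (0, 3)

Vertices: (0, 0), (6, 0), (0, 3)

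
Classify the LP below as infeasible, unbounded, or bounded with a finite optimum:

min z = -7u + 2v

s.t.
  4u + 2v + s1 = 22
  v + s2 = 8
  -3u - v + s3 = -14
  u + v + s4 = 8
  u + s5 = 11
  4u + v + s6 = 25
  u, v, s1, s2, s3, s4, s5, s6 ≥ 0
The point (5.5, 0) satisfies every constraint, so the LP is feasible; the constraints give u ≤ 11 and v ≤ 8, which with u, v ≥ 0 keep the feasible region inside a bounded box. A feasible, bounded LP attains a finite optimum at a vertex.

The LP has an optimal solution: (5.5, 0) with z = -38.5.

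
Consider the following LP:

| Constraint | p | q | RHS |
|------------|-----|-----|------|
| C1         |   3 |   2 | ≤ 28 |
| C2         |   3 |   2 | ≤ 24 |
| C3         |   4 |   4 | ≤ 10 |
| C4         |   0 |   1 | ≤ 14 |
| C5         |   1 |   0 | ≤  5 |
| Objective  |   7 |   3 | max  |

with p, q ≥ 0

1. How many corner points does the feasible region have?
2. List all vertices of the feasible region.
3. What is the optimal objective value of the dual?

1. 3
2. (0, 0), (2.5, 0), (0, 2.5)
3. 17.5 (by strong duality, equal to the primal optimum)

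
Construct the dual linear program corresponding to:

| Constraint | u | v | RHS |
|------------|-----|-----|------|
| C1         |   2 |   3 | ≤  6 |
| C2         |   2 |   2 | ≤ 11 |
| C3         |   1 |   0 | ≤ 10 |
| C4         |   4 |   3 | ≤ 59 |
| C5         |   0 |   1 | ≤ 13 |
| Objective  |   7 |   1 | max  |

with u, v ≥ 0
Minimize: z = 6y1 + 11y2 + 10y3 + 59y4 + 13y5

Subject to:
  C1: -2y1 - 2y2 - y3 - 4y4 ≤ -7
  C2: -3y1 - 2y2 - 3y4 - y5 ≤ -1
  y1, y2, y3, y4, y5 ≥ 0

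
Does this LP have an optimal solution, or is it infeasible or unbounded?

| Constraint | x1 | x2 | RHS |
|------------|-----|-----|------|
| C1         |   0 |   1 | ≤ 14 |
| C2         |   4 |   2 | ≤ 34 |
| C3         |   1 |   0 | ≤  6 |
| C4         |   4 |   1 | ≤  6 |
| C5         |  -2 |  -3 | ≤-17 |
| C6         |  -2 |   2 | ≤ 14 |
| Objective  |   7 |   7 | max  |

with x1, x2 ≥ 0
The point (0, 6) satisfies every constraint, so the LP is feasible; the constraints give x1 ≤ 6 and x2 ≤ 14, which with x1, x2 ≥ 0 keep the feasible region inside a bounded box. A feasible, bounded LP attains a finite optimum at a vertex.

Evaluating z = 7x1 + 7x2 at each vertex:
  (0, 5.667): z = 39.67
  (0.1, 5.6): z = 39.9
  (0, 6): z = 42

The LP has an optimal solution: (0, 6) with z = 42.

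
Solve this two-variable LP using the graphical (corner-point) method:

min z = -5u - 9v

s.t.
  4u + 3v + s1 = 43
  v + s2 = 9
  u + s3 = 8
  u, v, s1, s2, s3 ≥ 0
u = 4, v = 9, z = -101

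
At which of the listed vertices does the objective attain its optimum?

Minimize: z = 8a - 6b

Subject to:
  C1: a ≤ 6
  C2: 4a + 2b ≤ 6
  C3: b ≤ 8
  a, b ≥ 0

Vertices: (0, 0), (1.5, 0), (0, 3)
Evaluating z = 8a - 6b at each vertex:
  (0, 0): z = 0
  (1.5, 0): z = 12
  (0, 3): z = -18

The smallest value is z = -18, attained at (0, 3).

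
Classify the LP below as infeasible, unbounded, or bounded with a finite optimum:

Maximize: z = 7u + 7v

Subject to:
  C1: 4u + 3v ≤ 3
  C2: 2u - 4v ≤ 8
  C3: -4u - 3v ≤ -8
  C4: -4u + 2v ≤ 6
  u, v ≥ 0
C1 requires 4u + 3v ≤ 3, while C3 (-4u - 3v ≤ -8) is equivalent to 4u + 3v ≥ 8. Together they would need 8 ≤ 4u + 3v ≤ 3, which is impossible since 8 > 3. No point satisfies all constraints.

Infeasible: no point satisfies all constraints simultaneously.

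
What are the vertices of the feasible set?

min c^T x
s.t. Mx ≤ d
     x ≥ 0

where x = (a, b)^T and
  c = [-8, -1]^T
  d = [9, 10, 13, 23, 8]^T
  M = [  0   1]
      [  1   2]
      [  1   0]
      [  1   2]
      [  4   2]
Each vertex is the intersection of two constraint boundaries that also satisfies all remaining constraints:
  a = 0 and b = 0 → (0, 0)
  4a + 2b = 8 and b = 0 → (2, 0)
  4a + 2b = 8 and a = 0 → (0, 4)

Vertices: (0, 0), (2, 0), (0, 4)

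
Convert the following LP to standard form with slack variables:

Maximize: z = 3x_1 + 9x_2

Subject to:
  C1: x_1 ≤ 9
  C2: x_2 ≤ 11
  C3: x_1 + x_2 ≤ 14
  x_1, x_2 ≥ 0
max z = 3x_1 + 9x_2

s.t.
  x_1 + s1 = 9
  x_2 + s2 = 11
  x_1 + x_2 + s3 = 14
  x_1, x_2, s1, s2, s3 ≥ 0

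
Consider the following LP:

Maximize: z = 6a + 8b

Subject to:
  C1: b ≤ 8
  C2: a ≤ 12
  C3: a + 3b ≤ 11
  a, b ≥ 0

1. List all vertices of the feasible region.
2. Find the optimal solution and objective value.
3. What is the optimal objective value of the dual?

1. (0, 0), (11, 0), (0, 3.667)
2. a = 11, b = 0, z = 66
3. 66 (by strong duality, equal to the primal optimum)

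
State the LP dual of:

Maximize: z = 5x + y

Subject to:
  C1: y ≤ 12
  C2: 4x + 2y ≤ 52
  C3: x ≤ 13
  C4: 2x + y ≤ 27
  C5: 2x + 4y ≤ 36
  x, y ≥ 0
Minimize: z = 12y1 + 52y2 + 13y3 + 27y4 + 36y5

Subject to:
  C1: -4y2 - y3 - 2y4 - 2y5 ≤ -5
  C2: -y1 - 2y2 - y4 - 4y5 ≤ -1
  y1, y2, y3, y4, y5 ≥ 0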